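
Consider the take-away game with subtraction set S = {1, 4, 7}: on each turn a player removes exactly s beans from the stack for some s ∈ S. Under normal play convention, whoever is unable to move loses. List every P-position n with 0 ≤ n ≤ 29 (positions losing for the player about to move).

0, 2, 5, 8, 10, 13, 16, 18, 21, 24, 26, 29

n :  0  1  2  3  4  5  6  7  8  9 10 11 12 13 14 15 16 17 18 19 20 21 22 23 24 25 26 27 28 29
G :  0  1  0  1  2  0  1  2  0  1  0  1  2  0  1  2  0  1  0  1  2  0  1  2  0  1  0  1  2  0
P-positions are exactly the n with G(n) = 0.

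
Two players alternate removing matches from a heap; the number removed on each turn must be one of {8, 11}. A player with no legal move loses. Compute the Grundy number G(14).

G(0) = 0
G(1) = mex{} = 0
G(2) = mex{} = 0
G(3) = mex{} = 0
G(4) = mex{} = 0
G(5) = mex{} = 0
G(6) = mex{} = 0
G(7) = mex{} = 0
G(8) = mex{0} = 1
G(9) = mex{0} = 1
G(10) = mex{0} = 1
G(11) = mex{0,0} = 1
G(12) = mex{0,0} = 1
G(13) = mex{0,0} = 1
G(14) = mex{0,0} = 1

1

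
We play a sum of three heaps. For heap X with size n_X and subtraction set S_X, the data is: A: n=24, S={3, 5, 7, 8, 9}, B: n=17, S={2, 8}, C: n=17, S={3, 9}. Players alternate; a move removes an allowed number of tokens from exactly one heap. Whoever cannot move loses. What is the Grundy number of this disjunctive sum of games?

0

Heap A, S = {3, 5, 7, 8, 9}:
n :  0  1  2  3  4  5  6  7  8  9 10 11 12 13 14 15 16 17 18 19 20 21 22 23 24
G :  0  0  0  1  1  1  2  2  2  3  3  3  0  0  0  1  1  1  2  2  2  3  3  3  0
G_A(24) = 0.
Heap B, S = {2, 8}:
n :  0  1  2  3  4  5  6  7  8  9 10 11 12 13 14 15 16 17
G :  0  0  1  1  0  0  1  1  2  2  0  0  1  1  0  0  1  1
G_B(17) = 1.
Heap C, S = {3, 9}:
n :  0  1  2  3  4  5  6  7  8  9 10 11 12 13 14 15 16 17
G :  0  0  0  1  1  1  0  0  0  1  1  1  0  0  0  1  1  1
G_C(17) = 1.
Combined Grundy value = 0 ⊕ 1 ⊕ 1 = 0.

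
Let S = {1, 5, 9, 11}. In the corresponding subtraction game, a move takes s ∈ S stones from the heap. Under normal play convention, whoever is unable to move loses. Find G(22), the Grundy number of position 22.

0

G(0) = 0
G(1) = mex{0} = 1
G(2) = mex{1} = 0
G(3) = mex{0} = 1
G(4) = mex{1} = 0
G(5) = mex{0,0} = 1
G(6) = mex{1,1} = 0
G(7) = mex{0,0} = 1
G(8) = mex{1,1} = 0
G(9) = mex{0,0,0} = 1
G(10) = mex{1,1,1} = 0
G(11) = mex{0,0,0,0} = 1
G(12) = mex{1,1,1,1} = 0
G(13) = mex{0,0,0,0} = 1
G(14) = mex{1,1,1,1} = 0
G(15) = mex{0,0,0,0} = 1
G(16) = mex{1,1,1,1} = 0
G(17) = mex{0,0,0,0} = 1
G(18) = mex{1,1,1,1} = 0
G(19) = mex{0,0,0,0} = 1
G(20) = mex{1,1,1,1} = 0
G(21) = mex{0,0,0,0} = 1
G(22) = mex{1,1,1,1} = 0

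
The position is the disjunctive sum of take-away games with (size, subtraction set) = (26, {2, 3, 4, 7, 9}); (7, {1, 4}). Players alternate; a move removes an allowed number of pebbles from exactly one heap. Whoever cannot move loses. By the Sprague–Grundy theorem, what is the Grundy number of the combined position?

Heap A, S = {2, 3, 4, 7, 9}:
G(0) = 0
G(1) = mex{} = 0
G(2) = mex{0} = 1
G(3) = mex{0,0} = 1
G(4) = mex{1,0,0} = 2
G(5) = mex{1,1,0} = 2
G(6) = mex{2,1,1} = 0
G(7) = mex{2,2,1,0} = 3
G(8) = mex{0,2,2,0} = 1
G(9) = mex{3,0,2,1,0} = 4
G(10) = mex{1,3,0,1,0} = 2
G(11) = mex{4,1,3,2,1} = 0
G(12) = mex{2,4,1,2,1} = 0
G(13) = mex{0,2,4,0,2} = 1
G(14) = mex{0,0,2,3,2} = 1
G(15) = mex{1,0,0,1,0} = 2
G(16) = mex{1,1,0,4,3} = 2
G(17) = mex{2,1,1,2,1} = 0
G(18) = mex{2,2,1,0,4} = 3
G(19) = mex{0,2,2,0,2} = 1
G(20) = mex{3,0,2,1,0} = 4
G(21) = mex{1,3,0,1,0} = 2
G(22) = mex{4,1,3,2,1} = 0
G(23) = mex{2,4,1,2,1} = 0
G(24) = mex{0,2,4,0,2} = 1
G(25) = mex{0,0,2,3,2} = 1
G(26) = mex{1,0,0,1,0} = 2
G_A(26) = 2.
Heap B, S = {1, 4}:
n : 0 1 2 3 4 5 6 7
G : 0 1 0 1 2 0 1 0
G_B(7) = 0.
Combined Grundy value = 2 ⊕ 0 = 2.

2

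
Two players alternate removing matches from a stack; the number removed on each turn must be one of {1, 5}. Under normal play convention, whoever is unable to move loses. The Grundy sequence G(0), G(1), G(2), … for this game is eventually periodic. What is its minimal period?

2

G(0) = 0
G(1) = mex{0} = 1
G(2) = mex{1} = 0
G(3) = mex{0} = 1
G(4) = mex{1} = 0
G(5) = mex{0,0} = 1
G(6) = mex{1,1} = 0
G(7) = mex{0,0} = 1
G(8) = mex{1,1} = 0
G(9) = mex{0,0} = 1
G(10) = mex{1,1} = 0
G(11) = mex{0,0} = 1
G(12) = mex{1,1} = 0
G(13) = mex{0,0} = 1
G(14) = mex{1,1} = 0
G(n+2) = G(n) holds for n = 0,…,4 (a full window of length max(S) = 5), so the sequence is purely periodic with period 2.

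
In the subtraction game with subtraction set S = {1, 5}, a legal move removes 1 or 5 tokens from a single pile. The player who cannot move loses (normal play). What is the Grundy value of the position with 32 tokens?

G(0) = 0
G(1) = mex{0} = 1
G(2) = mex{1} = 0
G(3) = mex{0} = 1
G(4) = mex{1} = 0
G(5) = mex{0,0} = 1
G(6) = mex{1,1} = 0
G(7) = mex{0,0} = 1
G(8) = mex{1,1} = 0
G(9) = mex{0,0} = 1
G(10) = mex{1,1} = 0
G(11) = mex{0,0} = 1
G(12) = mex{1,1} = 0
G(13) = mex{0,0} = 1
G(14) = mex{1,1} = 0
G(15) = mex{0,0} = 1
G(16) = mex{1,1} = 0
G(17) = mex{0,0} = 1
G(18) = mex{1,1} = 0
G(19) = mex{0,0} = 1
G(20) = mex{1,1} = 0
G(21) = mex{0,0} = 1
G(22) = mex{1,1} = 0
G(23) = mex{0,0} = 1
G(24) = mex{1,1} = 0
G(25) = mex{0,0} = 1
G(26) = mex{1,1} = 0
G(27) = mex{0,0} = 1
G(28) = mex{1,1} = 0
G(29) = mex{0,0} = 1
G(30) = mex{1,1} = 0
G(31) = mex{0,0} = 1
G(32) = mex{1,1} = 0

0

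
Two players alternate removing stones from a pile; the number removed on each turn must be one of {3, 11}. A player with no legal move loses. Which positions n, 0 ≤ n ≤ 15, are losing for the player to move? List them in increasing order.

0, 1, 2, 6, 7, 8, 14, 15

G(0) = 0
G(1) = mex{} = 0
G(2) = mex{} = 0
G(3) = mex{0} = 1
G(4) = mex{0} = 1
G(5) = mex{0} = 1
G(6) = mex{1} = 0
G(7) = mex{1} = 0
G(8) = mex{1} = 0
G(9) = mex{0} = 1
G(10) = mex{0} = 1
G(11) = mex{0,0} = 1
G(12) = mex{1,0} = 2
G(13) = mex{1,0} = 2
G(14) = mex{1,1} = 0
G(15) = mex{2,1} = 0
P-positions are exactly the n with G(n) = 0.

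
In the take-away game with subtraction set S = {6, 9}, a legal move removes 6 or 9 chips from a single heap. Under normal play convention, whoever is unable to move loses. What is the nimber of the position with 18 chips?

0

G(0) = 0
G(1) = mex{} = 0
G(2) = mex{} = 0
G(3) = mex{} = 0
G(4) = mex{} = 0
G(5) = mex{} = 0
G(6) = mex{0} = 1
G(7) = mex{0} = 1
G(8) = mex{0} = 1
G(9) = mex{0,0} = 1
G(10) = mex{0,0} = 1
G(11) = mex{0,0} = 1
G(12) = mex{1,0} = 2
G(13) = mex{1,0} = 2
G(14) = mex{1,0} = 2
G(15) = mex{1,1} = 0
G(16) = mex{1,1} = 0
G(17) = mex{1,1} = 0
G(18) = mex{2,1} = 0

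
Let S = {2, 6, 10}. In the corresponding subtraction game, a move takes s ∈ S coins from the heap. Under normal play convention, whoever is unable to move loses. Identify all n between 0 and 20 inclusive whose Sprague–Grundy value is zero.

0, 1, 4, 5, 8, 9, 12, 13, 16, 17, 20

G(0) = 0
G(1) = mex{} = 0
G(2) = mex{0} = 1
G(3) = mex{0} = 1
G(4) = mex{1} = 0
G(5) = mex{1} = 0
G(6) = mex{0,0} = 1
G(7) = mex{0,0} = 1
G(8) = mex{1,1} = 0
G(9) = mex{1,1} = 0
G(10) = mex{0,0,0} = 1
G(11) = mex{0,0,0} = 1
G(12) = mex{1,1,1} = 0
G(13) = mex{1,1,1} = 0
G(14) = mex{0,0,0} = 1
G(15) = mex{0,0,0} = 1
G(16) = mex{1,1,1} = 0
G(17) = mex{1,1,1} = 0
G(18) = mex{0,0,0} = 1
G(19) = mex{0,0,0} = 1
G(20) = mex{1,1,1} = 0
P-positions are exactly the n with G(n) = 0.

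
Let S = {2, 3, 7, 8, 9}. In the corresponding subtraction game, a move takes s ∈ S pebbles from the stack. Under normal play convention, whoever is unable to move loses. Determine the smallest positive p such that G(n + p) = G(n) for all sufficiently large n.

16

G(0) = 0
G(1) = mex{} = 0
G(2) = mex{0} = 1
G(3) = mex{0,0} = 1
G(4) = mex{1,0} = 2
G(5) = mex{1,1} = 0
G(6) = mex{2,1} = 0
G(7) = mex{0,2,0} = 1
G(8) = mex{0,0,0,0} = 1
G(9) = mex{1,0,1,0,0} = 2
G(10) = mex{1,1,1,1,0} = 2
G(11) = mex{2,1,2,1,1} = 0
G(12) = mex{2,2,0,2,1} = 3
G(13) = mex{0,2,0,0,2} = 1
G(14) = mex{3,0,1,0,0} = 2
G(15) = mex{1,3,1,1,0} = 2
G(16) = mex{2,1,2,1,1} = 0
G(17) = mex{2,2,2,2,1} = 0
G(18) = mex{0,2,0,2,2} = 1
G(19) = mex{0,0,3,0,2} = 1
G(20) = mex{1,0,1,3,0} = 2
G(21) = mex{1,1,2,1,3} = 0
G(22) = mex{2,1,2,2,1} = 0
G(23) = mex{0,2,0,2,2} = 1
G(24) = mex{0,0,0,0,2} = 1
G(25) = mex{1,0,1,0,0} = 2
G(26) = mex{1,1,1,1,0} = 2
G(27) = mex{2,1,2,1,1} = 0
G(28) = mex{2,2,0,2,1} = 3
G(29) = mex{0,2,0,0,2} = 1
G(30) = mex{3,0,1,0,0} = 2
G(31) = mex{1,3,1,1,0} = 2
G(32) = mex{2,1,2,1,1} = 0
G(33) = mex{2,2,2,2,1} = 0
G(n+16) = G(n) holds for n = 0,…,8 (a full window of length max(S) = 9), so the sequence is purely periodic with period 16.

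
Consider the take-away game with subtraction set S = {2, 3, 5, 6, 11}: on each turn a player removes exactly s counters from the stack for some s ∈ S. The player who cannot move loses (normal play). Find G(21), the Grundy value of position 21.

2

G(0) = 0
G(1) = mex{} = 0
G(2) = mex{0} = 1
G(3) = mex{0,0} = 1
G(4) = mex{1,0} = 2
G(5) = mex{1,1,0} = 2
G(6) = mex{2,1,0,0} = 3
G(7) = mex{2,2,1,0} = 3
G(8) = mex{3,2,1,1} = 0
G(9) = mex{3,3,2,1} = 0
G(10) = mex{0,3,2,2} = 1
G(11) = mex{0,0,3,2,0} = 1
G(12) = mex{1,0,3,3,0} = 2
G(13) = mex{1,1,0,3,1} = 2
G(14) = mex{2,1,0,0,1} = 3
G(15) = mex{2,2,1,0,2} = 3
G(16) = mex{3,2,1,1,2} = 0
G(17) = mex{3,3,2,1,3} = 0
G(18) = mex{0,3,2,2,3} = 1
G(19) = mex{0,0,3,2,0} = 1
G(20) = mex{1,0,3,3,0} = 2
G(21) = mex{1,1,0,3,1} = 2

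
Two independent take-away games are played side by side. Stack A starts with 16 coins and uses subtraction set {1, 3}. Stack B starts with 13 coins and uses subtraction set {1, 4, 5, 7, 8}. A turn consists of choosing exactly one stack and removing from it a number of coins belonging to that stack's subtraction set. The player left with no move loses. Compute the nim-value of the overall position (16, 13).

Stack A, S = {1, 3}:
G(0) = 0
G(1) = mex{0} = 1
G(2) = mex{1} = 0
G(3) = mex{0,0} = 1
G(4) = mex{1,1} = 0
G(5) = mex{0,0} = 1
G(6) = mex{1,1} = 0
G(7) = mex{0,0} = 1
G(8) = mex{1,1} = 0
G(9) = mex{0,0} = 1
G(10) = mex{1,1} = 0
G(11) = mex{0,0} = 1
G(12) = mex{1,1} = 0
G(13) = mex{0,0} = 1
G(14) = mex{1,1} = 0
G(15) = mex{0,0} = 1
G(16) = mex{1,1} = 0
G_A(16) = 0.
Stack B, S = {1, 4, 5, 7, 8}:
G(0) = 0
G(1) = mex{0} = 1
G(2) = mex{1} = 0
G(3) = mex{0} = 1
G(4) = mex{1,0} = 2
G(5) = mex{2,1,0} = 3
G(6) = mex{3,0,1} = 2
G(7) = mex{2,1,0,0} = 3
G(8) = mex{3,2,1,1,0} = 4
G(9) = mex{4,3,2,0,1} = 5
G(10) = mex{5,2,3,1,0} = 4
G(11) = mex{4,3,2,2,1} = 0
G(12) = mex{0,4,3,3,2} = 1
G(13) = mex{1,5,4,2,3} = 0
G_B(13) = 0.
Combined Grundy value = 0 ⊕ 0 = 0.

0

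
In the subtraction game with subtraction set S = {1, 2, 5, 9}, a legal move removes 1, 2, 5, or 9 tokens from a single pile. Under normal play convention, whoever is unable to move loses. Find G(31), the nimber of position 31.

1

n :  0  1  2  3  4  5  6  7  8  9 10 11 12 13 14 15 16 17 18 19 20 21 22 23 24 25 26 27 28 29 30 31
G :  0  1  2  0  1  2  0  1  2  3  0  1  2  0  1  2  0  1  2  3  0  1  2  0  1  2  0  1  2  3  0  1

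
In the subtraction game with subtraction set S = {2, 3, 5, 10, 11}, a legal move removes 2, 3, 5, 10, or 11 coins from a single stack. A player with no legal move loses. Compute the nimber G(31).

1

n :  0  1  2  3  4  5  6  7  8  9 10 11 12 13 14 15 16 17 18 19 20 21 22 23 24 25 26 27 28 29 30 31
G :  0  0  1  1  2  2  3  0  0  1  1  2  2  3  0  0  1  1  2  2  3  0  0  1  1  2  2  3  0  0  1  1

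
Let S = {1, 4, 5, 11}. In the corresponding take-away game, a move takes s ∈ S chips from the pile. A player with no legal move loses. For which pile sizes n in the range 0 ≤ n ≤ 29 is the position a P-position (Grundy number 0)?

0, 2, 8, 10, 16, 18, 24, 26

n :  0  1  2  3  4  5  6  7  8  9 10 11 12 13 14 15 16 17 18 19 20 21 22 23 24 25 26 27 28 29
G :  0  1  0  1  2  3  2  3  0  1  0  1  2  3  2  3  0  1  0  1  2  3  2  3  0  1  0  1  2  3
P-positions are exactly the n with G(n) = 0.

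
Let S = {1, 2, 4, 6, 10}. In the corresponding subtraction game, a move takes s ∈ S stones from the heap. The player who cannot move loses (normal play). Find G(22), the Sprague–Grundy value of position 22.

3

n :  0  1  2  3  4  5  6  7  8  9 10 11 12 13 14 15 16 17 18 19 20 21 22
G :  0  1  2  0  1  2  3  4  0  1  2  0  1  2  3  4  0  1  2  0  1  2  3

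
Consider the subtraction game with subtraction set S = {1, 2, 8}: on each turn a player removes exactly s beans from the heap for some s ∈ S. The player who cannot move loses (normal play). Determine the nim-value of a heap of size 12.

n :  0  1  2  3  4  5  6  7  8  9 10 11 12
G :  0  1  2  0  1  2  0  1  2  0  1  2  0

0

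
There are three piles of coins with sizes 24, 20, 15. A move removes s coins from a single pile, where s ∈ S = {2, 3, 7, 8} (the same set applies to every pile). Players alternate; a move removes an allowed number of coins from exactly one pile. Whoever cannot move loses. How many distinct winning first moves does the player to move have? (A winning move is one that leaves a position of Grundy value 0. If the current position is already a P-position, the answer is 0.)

2

All piles use S = {2, 3, 7, 8}:
n :  0  1  2  3  4  5  6  7  8  9 10 11 12 13 14 15 16 17 18 19 20 21 22 23 24
G :  0  0  1  1  2  0  0  1  1  2  0  0  1  1  2  0  0  1  1  2  0  0  1  1  2
Pile A: G(24) = 2.
Pile B: G(20) = 0.
Pile C: G(15) = 0.
Combined Grundy value = 2 ⊕ 0 ⊕ 0 = 2.
A winning move leaves total XOR = 0, i.e. changes one component's Grundy value g to g ⊕ X where X is the current total.
Pile A: need g' = 2⊕2 = 0. Options: 24−2→G=1, 24−3→G=0, 24−7→G=1, 24−8→G=0. Hits: 2.
Pile B: need g' = 0⊕2 = 2. Options: 20−2→G=1, 20−3→G=1, 20−7→G=1, 20−8→G=1. Hits: 0.
Pile C: need g' = 0⊕2 = 2. Options: 15−2→G=1, 15−3→G=1, 15−7→G=1, 15−8→G=1. Hits: 0.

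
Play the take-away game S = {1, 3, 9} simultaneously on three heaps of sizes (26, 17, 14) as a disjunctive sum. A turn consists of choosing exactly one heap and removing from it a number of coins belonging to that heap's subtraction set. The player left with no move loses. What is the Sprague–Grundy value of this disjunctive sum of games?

All heaps use S = {1, 3, 9}:
n :  0  1  2  3  4  5  6  7  8  9 10 11 12 13 14 15 16 17 18 19 20 21 22 23 24 25 26
G :  0  1  0  1  0  1  0  1  0  1  0  1  0  1  0  1  0  1  0  1  0  1  0  1  0  1  0
Heap A: G(26) = 0.
Heap B: G(17) = 1.
Heap C: G(14) = 0.
Combined Grundy value = 0 ⊕ 1 ⊕ 0 = 1.

1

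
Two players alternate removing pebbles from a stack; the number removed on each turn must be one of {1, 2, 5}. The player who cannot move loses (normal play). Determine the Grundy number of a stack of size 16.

1

n :  0  1  2  3  4  5  6  7  8  9 10 11 12 13 14 15 16
G :  0  1  2  0  1  2  0  1  2  0  1  2  0  1  2  0  1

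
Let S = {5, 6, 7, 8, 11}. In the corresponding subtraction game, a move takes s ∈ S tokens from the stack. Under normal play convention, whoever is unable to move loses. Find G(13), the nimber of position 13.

n :  0  1  2  3  4  5  6  7  8  9 10 11 12 13
G :  0  0  0  0  0  1  1  1  1  1  2  2  2  2

2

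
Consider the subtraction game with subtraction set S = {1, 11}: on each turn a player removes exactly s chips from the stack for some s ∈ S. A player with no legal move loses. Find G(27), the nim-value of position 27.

1

G(0) = 0
G(1) = mex{0} = 1
G(2) = mex{1} = 0
G(3) = mex{0} = 1
G(4) = mex{1} = 0
G(5) = mex{0} = 1
G(6) = mex{1} = 0
G(7) = mex{0} = 1
G(8) = mex{1} = 0
G(9) = mex{0} = 1
G(10) = mex{1} = 0
G(11) = mex{0,0} = 1
G(12) = mex{1,1} = 0
G(13) = mex{0,0} = 1
G(14) = mex{1,1} = 0
G(15) = mex{0,0} = 1
G(16) = mex{1,1} = 0
G(17) = mex{0,0} = 1
G(18) = mex{1,1} = 0
G(19) = mex{0,0} = 1
G(20) = mex{1,1} = 0
G(21) = mex{0,0} = 1
G(22) = mex{1,1} = 0
G(23) = mex{0,0} = 1
G(24) = mex{1,1} = 0
G(25) = mex{0,0} = 1
G(26) = mex{1,1} = 0
G(27) = mex{0,0} = 1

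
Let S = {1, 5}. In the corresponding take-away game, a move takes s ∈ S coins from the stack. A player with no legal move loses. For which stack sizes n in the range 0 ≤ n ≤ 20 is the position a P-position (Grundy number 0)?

n :  0  1  2  3  4  5  6  7  8  9 10 11 12 13 14 15 16 17 18 19 20
G :  0  1  0  1  0  1  0  1  0  1  0  1  0  1  0  1  0  1  0  1  0
P-positions are exactly the n with G(n) = 0.

0, 2, 4, 6, 8, 10, 12, 14, 16, 18, 20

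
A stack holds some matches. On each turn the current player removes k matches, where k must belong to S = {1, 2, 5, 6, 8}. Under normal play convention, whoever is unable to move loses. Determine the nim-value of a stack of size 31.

n :  0  1  2  3  4  5  6  7  8  9 10 11 12 13 14 15 16 17 18 19 20 21 22 23 24 25 26 27 28 29 30 31
G :  0  1  2  0  1  2  3  0  1  2  0  1  2  3  0  1  2  0  1  2  3  0  1  2  0  1  2  3  0  1  2  0

0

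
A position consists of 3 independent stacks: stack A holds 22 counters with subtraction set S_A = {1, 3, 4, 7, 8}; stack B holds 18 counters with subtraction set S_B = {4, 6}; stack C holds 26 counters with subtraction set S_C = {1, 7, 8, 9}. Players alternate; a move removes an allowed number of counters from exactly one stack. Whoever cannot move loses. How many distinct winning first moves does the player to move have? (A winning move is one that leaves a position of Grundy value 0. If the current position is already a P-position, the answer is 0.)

0

Stack A, S = {1, 3, 4, 7, 8}:
G(0) = 0
G(1) = mex{0} = 1
G(2) = mex{1} = 0
G(3) = mex{0,0} = 1
G(4) = mex{1,1,0} = 2
G(5) = mex{2,0,1} = 3
G(6) = mex{3,1,0} = 2
G(7) = mex{2,2,1,0} = 3
G(8) = mex{3,3,2,1,0} = 4
G(9) = mex{4,2,3,0,1} = 5
G(10) = mex{5,3,2,1,0} = 4
G(11) = mex{4,4,3,2,1} = 0
G(12) = mex{0,5,4,3,2} = 1
G(13) = mex{1,4,5,2,3} = 0
G(14) = mex{0,0,4,3,2} = 1
G(15) = mex{1,1,0,4,3} = 2
G(16) = mex{2,0,1,5,4} = 3
G(17) = mex{3,1,0,4,5} = 2
G(18) = mex{2,2,1,0,4} = 3
G(19) = mex{3,3,2,1,0} = 4
G(20) = mex{4,2,3,0,1} = 5
G(21) = mex{5,3,2,1,0} = 4
G(22) = mex{4,4,3,2,1} = 0
G_A(22) = 0.
Stack B, S = {4, 6}:
G(0) = 0
G(1) = mex{} = 0
G(2) = mex{} = 0
G(3) = mex{} = 0
G(4) = mex{0} = 1
G(5) = mex{0} = 1
G(6) = mex{0,0} = 1
G(7) = mex{0,0} = 1
G(8) = mex{1,0} = 2
G(9) = mex{1,0} = 2
G(10) = mex{1,1} = 0
G(11) = mex{1,1} = 0
G(12) = mex{2,1} = 0
G(13) = mex{2,1} = 0
G(14) = mex{0,2} = 1
G(15) = mex{0,2} = 1
G(16) = mex{0,0} = 1
G(17) = mex{0,0} = 1
G(18) = mex{1,0} = 2
G_B(18) = 2.
Stack C, S = {1, 7, 8, 9}:
G(0) = 0
G(1) = mex{0} = 1
G(2) = mex{1} = 0
G(3) = mex{0} = 1
G(4) = mex{1} = 0
G(5) = mex{0} = 1
G(6) = mex{1} = 0
G(7) = mex{0,0} = 1
G(8) = mex{1,1,0} = 2
G(9) = mex{2,0,1,0} = 3
G(10) = mex{3,1,0,1} = 2
G(11) = mex{2,0,1,0} = 3
G(12) = mex{3,1,0,1} = 2
G(13) = mex{2,0,1,0} = 3
G(14) = mex{3,1,0,1} = 2
G(15) = mex{2,2,1,0} = 3
G(16) = mex{3,3,2,1} = 0
G(17) = mex{0,2,3,2} = 1
G(18) = mex{1,3,2,3} = 0
G(19) = mex{0,2,3,2} = 1
G(20) = mex{1,3,2,3} = 0
G(21) = mex{0,2,3,2} = 1
G(22) = mex{1,3,2,3} = 0
G(23) = mex{0,0,3,2} = 1
G(24) = mex{1,1,0,3} = 2
G(25) = mex{2,0,1,0} = 3
G(26) = mex{3,1,0,1} = 2
G_C(26) = 2.
Combined Grundy value = 0 ⊕ 2 ⊕ 2 = 0.
A winning move leaves total XOR = 0, i.e. changes one component's Grundy value g to g ⊕ X where X is the current total.
Stack A: target g' = 0⊕0 = 0, but every legal move changes the Grundy value (mex property), so 0 moves.
Stack B: target g' = 2⊕0 = 2, but every legal move changes the Grundy value (mex property), so 0 moves.
Stack C: target g' = 2⊕0 = 2, but every legal move changes the Grundy value (mex property), so 0 moves.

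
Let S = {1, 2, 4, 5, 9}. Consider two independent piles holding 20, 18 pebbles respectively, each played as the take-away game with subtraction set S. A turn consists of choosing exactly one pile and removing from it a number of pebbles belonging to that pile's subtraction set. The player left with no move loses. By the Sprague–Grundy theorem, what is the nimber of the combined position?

3

All piles use S = {1, 2, 4, 5, 9}:
n :  0  1  2  3  4  5  6  7  8  9 10 11 12 13 14 15 16 17 18 19 20
G :  0  1  2  0  1  2  0  1  2  3  4  5  3  0  1  2  0  1  2  0  1
Pile A: G(20) = 1.
Pile B: G(18) = 2.
Combined Grundy value = 1 ⊕ 2 = 3.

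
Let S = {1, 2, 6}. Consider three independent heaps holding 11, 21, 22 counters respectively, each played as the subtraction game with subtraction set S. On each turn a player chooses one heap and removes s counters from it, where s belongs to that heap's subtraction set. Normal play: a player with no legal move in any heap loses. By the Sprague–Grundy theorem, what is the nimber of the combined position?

All heaps use S = {1, 2, 6}:
G(0) = 0
G(1) = mex{0} = 1
G(2) = mex{1,0} = 2
G(3) = mex{2,1} = 0
G(4) = mex{0,2} = 1
G(5) = mex{1,0} = 2
G(6) = mex{2,1,0} = 3
G(7) = mex{3,2,1} = 0
G(8) = mex{0,3,2} = 1
G(9) = mex{1,0,0} = 2
G(10) = mex{2,1,1} = 0
G(11) = mex{0,2,2} = 1
G(12) = mex{1,0,3} = 2
G(13) = mex{2,1,0} = 3
G(14) = mex{3,2,1} = 0
G(15) = mex{0,3,2} = 1
G(16) = mex{1,0,0} = 2
G(17) = mex{2,1,1} = 0
G(18) = mex{0,2,2} = 1
G(19) = mex{1,0,3} = 2
G(20) = mex{2,1,0} = 3
G(21) = mex{3,2,1} = 0
G(22) = mex{0,3,2} = 1
Heap A: G(11) = 1.
Heap B: G(21) = 0.
Heap C: G(22) = 1.
Combined Grundy value = 1 ⊕ 0 ⊕ 1 = 0.

0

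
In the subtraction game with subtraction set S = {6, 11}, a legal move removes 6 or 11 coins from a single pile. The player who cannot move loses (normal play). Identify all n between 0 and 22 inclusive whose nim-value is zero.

n :  0  1  2  3  4  5  6  7  8  9 10 11 12 13 14 15 16 17 18 19 20 21 22
G :  0  0  0  0  0  0  1  1  1  1  1  1  2  2  2  2  2  0  0  0  0  0  0
P-positions are exactly the n with G(n) = 0.

0, 1, 2, 3, 4, 5, 17, 18, 19, 20, 21, 22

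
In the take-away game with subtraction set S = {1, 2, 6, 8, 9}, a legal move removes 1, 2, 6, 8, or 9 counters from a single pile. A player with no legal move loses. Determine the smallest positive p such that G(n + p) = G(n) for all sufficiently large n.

7

n :  0  1  2  3  4  5  6  7  8  9 10 11 12 13 14 15 16 17
G :  0  1  2  0  1  2  3  0  1  2  0  1  2  3  0  1  2  0
G(n+7) = G(n) holds for n = 0,…,8 (a full window of length max(S) = 9), so the sequence is purely periodic with period 7.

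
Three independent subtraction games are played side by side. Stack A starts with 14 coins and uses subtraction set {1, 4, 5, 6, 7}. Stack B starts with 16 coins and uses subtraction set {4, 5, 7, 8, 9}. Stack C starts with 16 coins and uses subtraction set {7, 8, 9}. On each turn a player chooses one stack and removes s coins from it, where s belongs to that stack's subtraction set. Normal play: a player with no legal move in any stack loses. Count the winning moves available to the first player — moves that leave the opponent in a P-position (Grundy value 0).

Stack A, S = {1, 4, 5, 6, 7}:
n :  0  1  2  3  4  5  6  7  8  9 10 11 12 13 14
G :  0  1  0  1  2  3  2  3  4  5  0  1  0  1  2
G_A(14) = 2.
Stack B, S = {4, 5, 7, 8, 9}:
n :  0  1  2  3  4  5  6  7  8  9 10 11 12 13 14 15 16
G :  0  0  0  0  1  1  1  1  2  2  2  2  3  0  0  0  0
G_B(16) = 0.
Stack C, S = {7, 8, 9}:
G(0) = 0
G(1) = mex{} = 0
G(2) = mex{} = 0
G(3) = mex{} = 0
G(4) = mex{} = 0
G(5) = mex{} = 0
G(6) = mex{} = 0
G(7) = mex{0} = 1
G(8) = mex{0,0} = 1
G(9) = mex{0,0,0} = 1
G(10) = mex{0,0,0} = 1
G(11) = mex{0,0,0} = 1
G(12) = mex{0,0,0} = 1
G(13) = mex{0,0,0} = 1
G(14) = mex{1,0,0} = 2
G(15) = mex{1,1,0} = 2
G(16) = mex{1,1,1} = 0
G_C(16) = 0.
Combined Grundy value = 2 ⊕ 0 ⊕ 0 = 2.
A winning move leaves total XOR = 0, i.e. changes one component's Grundy value g to g ⊕ X where X is the current total.
Stack A: need g' = 2⊕2 = 0. Options: 14−1→G=1, 14−4→G=0, 14−5→G=5, 14−6→G=4, 14−7→G=3. Hits: 1.
Stack B: need g' = 0⊕2 = 2. Options: 16−4→G=3, 16−5→G=2, 16−7→G=2, 16−8→G=2, 16−9→G=1. Hits: 3.
Stack C: need g' = 0⊕2 = 2. Options: 16−7→G=1, 16−8→G=1, 16−9→G=1. Hits: 0.

4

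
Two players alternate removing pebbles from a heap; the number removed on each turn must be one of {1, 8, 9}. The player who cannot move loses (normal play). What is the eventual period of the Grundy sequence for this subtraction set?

16

G(0) = 0
G(1) = mex{0} = 1
G(2) = mex{1} = 0
G(3) = mex{0} = 1
G(4) = mex{1} = 0
G(5) = mex{0} = 1
G(6) = mex{1} = 0
G(7) = mex{0} = 1
G(8) = mex{1,0} = 2
G(9) = mex{2,1,0} = 3
G(10) = mex{3,0,1} = 2
G(11) = mex{2,1,0} = 3
G(12) = mex{3,0,1} = 2
G(13) = mex{2,1,0} = 3
G(14) = mex{3,0,1} = 2
G(15) = mex{2,1,0} = 3
G(16) = mex{3,2,1} = 0
G(17) = mex{0,3,2} = 1
G(18) = mex{1,2,3} = 0
G(19) = mex{0,3,2} = 1
G(20) = mex{1,2,3} = 0
G(21) = mex{0,3,2} = 1
G(22) = mex{1,2,3} = 0
G(23) = mex{0,3,2} = 1
G(24) = mex{1,0,3} = 2
G(25) = mex{2,1,0} = 3
G(26) = mex{3,0,1} = 2
G(27) = mex{2,1,0} = 3
G(28) = mex{3,0,1} = 2
G(29) = mex{2,1,0} = 3
G(30) = mex{3,0,1} = 2
G(31) = mex{2,1,0} = 3
G(32) = mex{3,2,1} = 0
G(33) = mex{0,3,2} = 1
G(n+16) = G(n) holds for n = 0,…,8 (a full window of length max(S) = 9), so the sequence is purely periodic with period 16.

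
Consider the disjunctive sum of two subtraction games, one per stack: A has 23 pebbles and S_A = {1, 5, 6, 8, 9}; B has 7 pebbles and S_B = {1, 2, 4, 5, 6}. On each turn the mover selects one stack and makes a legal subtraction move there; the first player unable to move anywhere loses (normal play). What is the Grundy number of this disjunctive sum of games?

Stack A, S = {1, 5, 6, 8, 9}:
n :  0  1  2  3  4  5  6  7  8  9 10 11 12 13 14 15 16 17 18 19 20 21 22 23
G :  0  1  0  1  0  1  2  3  2  3  2  3  4  5  0  1  0  1  0  1  2  3  2  3
G_A(23) = 3.
Stack B, S = {1, 2, 4, 5, 6}:
G(0) = 0
G(1) = mex{0} = 1
G(2) = mex{1,0} = 2
G(3) = mex{2,1} = 0
G(4) = mex{0,2,0} = 1
G(5) = mex{1,0,1,0} = 2
G(6) = mex{2,1,2,1,0} = 3
G(7) = mex{3,2,0,2,1} = 4
G_B(7) = 4.
Combined Grundy value = 3 ⊕ 4 = 7.

7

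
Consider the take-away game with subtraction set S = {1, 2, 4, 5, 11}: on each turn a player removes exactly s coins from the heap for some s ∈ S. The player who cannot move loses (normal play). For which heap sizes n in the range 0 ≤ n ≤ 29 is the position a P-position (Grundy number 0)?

G(0) = 0
G(1) = mex{0} = 1
G(2) = mex{1,0} = 2
G(3) = mex{2,1} = 0
G(4) = mex{0,2,0} = 1
G(5) = mex{1,0,1,0} = 2
G(6) = mex{2,1,2,1} = 0
G(7) = mex{0,2,0,2} = 1
G(8) = mex{1,0,1,0} = 2
G(9) = mex{2,1,2,1} = 0
G(10) = mex{0,2,0,2} = 1
G(11) = mex{1,0,1,0,0} = 2
G(12) = mex{2,1,2,1,1} = 0
G(13) = mex{0,2,0,2,2} = 1
G(14) = mex{1,0,1,0,0} = 2
G(15) = mex{2,1,2,1,1} = 0
G(16) = mex{0,2,0,2,2} = 1
G(17) = mex{1,0,1,0,0} = 2
G(18) = mex{2,1,2,1,1} = 0
G(19) = mex{0,2,0,2,2} = 1
G(20) = mex{1,0,1,0,0} = 2
G(21) = mex{2,1,2,1,1} = 0
G(22) = mex{0,2,0,2,2} = 1
G(23) = mex{1,0,1,0,0} = 2
G(24) = mex{2,1,2,1,1} = 0
G(25) = mex{0,2,0,2,2} = 1
G(26) = mex{1,0,1,0,0} = 2
G(27) = mex{2,1,2,1,1} = 0
G(28) = mex{0,2,0,2,2} = 1
G(29) = mex{1,0,1,0,0} = 2
P-positions are exactly the n with G(n) = 0.

0, 3, 6, 9, 12, 15, 18, 21, 24, 27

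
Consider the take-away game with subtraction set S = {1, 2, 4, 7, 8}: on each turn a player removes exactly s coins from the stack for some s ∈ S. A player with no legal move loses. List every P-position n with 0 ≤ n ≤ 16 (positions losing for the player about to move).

0, 3, 6, 9, 12, 15

G(0) = 0
G(1) = mex{0} = 1
G(2) = mex{1,0} = 2
G(3) = mex{2,1} = 0
G(4) = mex{0,2,0} = 1
G(5) = mex{1,0,1} = 2
G(6) = mex{2,1,2} = 0
G(7) = mex{0,2,0,0} = 1
G(8) = mex{1,0,1,1,0} = 2
G(9) = mex{2,1,2,2,1} = 0
G(10) = mex{0,2,0,0,2} = 1
G(11) = mex{1,0,1,1,0} = 2
G(12) = mex{2,1,2,2,1} = 0
G(13) = mex{0,2,0,0,2} = 1
G(14) = mex{1,0,1,1,0} = 2
G(15) = mex{2,1,2,2,1} = 0
G(16) = mex{0,2,0,0,2} = 1
P-positions are exactly the n with G(n) = 0.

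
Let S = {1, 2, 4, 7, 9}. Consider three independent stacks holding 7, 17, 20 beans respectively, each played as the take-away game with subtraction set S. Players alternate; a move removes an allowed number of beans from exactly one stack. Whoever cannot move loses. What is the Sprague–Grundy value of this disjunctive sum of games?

2

All stacks use S = {1, 2, 4, 7, 9}:
n :  0  1  2  3  4  5  6  7  8  9 10 11 12 13 14 15 16 17 18 19 20
G :  0  1  2  0  1  2  0  1  2  3  4  0  1  2  0  1  2  0  1  2  3
Stack A: G(7) = 1.
Stack B: G(17) = 0.
Stack C: G(20) = 3.
Combined Grundy value = 1 ⊕ 0 ⊕ 3 = 2.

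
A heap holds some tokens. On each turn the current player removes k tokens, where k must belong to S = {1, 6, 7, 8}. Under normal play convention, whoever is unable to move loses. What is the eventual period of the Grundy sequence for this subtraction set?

13

n :  0  1  2  3  4  5  6  7  8  9 10 11 12 13 14 15 16 17 18 19 20 21 22 23 24 25 26 27
G :  0  1  0  1  0  1  2  3  2  3  2  3  4  0  1  0  1  0  1  2  3  2  3  2  3  4  0  1
G(n+13) = G(n) holds for n = 0,…,7 (a full window of length max(S) = 8), so the sequence is purely periodic with period 13.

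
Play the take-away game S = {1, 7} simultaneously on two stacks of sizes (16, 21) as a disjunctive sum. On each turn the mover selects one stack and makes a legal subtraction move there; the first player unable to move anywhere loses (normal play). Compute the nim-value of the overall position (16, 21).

All stacks use S = {1, 7}:
n :  0  1  2  3  4  5  6  7  8  9 10 11 12 13 14 15 16 17 18 19 20 21
G :  0  1  0  1  0  1  0  1  0  1  0  1  0  1  0  1  0  1  0  1  0  1
Stack A: G(16) = 0.
Stack B: G(21) = 1.
Combined Grundy value = 0 ⊕ 1 = 1.

1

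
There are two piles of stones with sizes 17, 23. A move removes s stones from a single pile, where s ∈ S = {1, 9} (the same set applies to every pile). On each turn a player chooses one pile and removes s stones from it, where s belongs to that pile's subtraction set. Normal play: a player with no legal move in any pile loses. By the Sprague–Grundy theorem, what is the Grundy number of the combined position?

0

All piles use S = {1, 9}:
G(0) = 0
G(1) = mex{0} = 1
G(2) = mex{1} = 0
G(3) = mex{0} = 1
G(4) = mex{1} = 0
G(5) = mex{0} = 1
G(6) = mex{1} = 0
G(7) = mex{0} = 1
G(8) = mex{1} = 0
G(9) = mex{0,0} = 1
G(10) = mex{1,1} = 0
G(11) = mex{0,0} = 1
G(12) = mex{1,1} = 0
G(13) = mex{0,0} = 1
G(14) = mex{1,1} = 0
G(15) = mex{0,0} = 1
G(16) = mex{1,1} = 0
G(17) = mex{0,0} = 1
G(18) = mex{1,1} = 0
G(19) = mex{0,0} = 1
G(20) = mex{1,1} = 0
G(21) = mex{0,0} = 1
G(22) = mex{1,1} = 0
G(23) = mex{0,0} = 1
Pile A: G(17) = 1.
Pile B: G(23) = 1.
Combined Grundy value = 1 ⊕ 1 = 0.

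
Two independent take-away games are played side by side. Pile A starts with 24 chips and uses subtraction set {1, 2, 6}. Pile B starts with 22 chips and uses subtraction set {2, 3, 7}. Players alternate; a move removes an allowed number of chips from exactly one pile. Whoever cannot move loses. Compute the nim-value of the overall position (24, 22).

Pile A, S = {1, 2, 6}:
n :  0  1  2  3  4  5  6  7  8  9 10 11 12 13 14 15 16 17 18 19 20 21 22 23 24
G :  0  1  2  0  1  2  3  0  1  2  0  1  2  3  0  1  2  0  1  2  3  0  1  2  0
G_A(24) = 0.
Pile B, S = {2, 3, 7}:
n :  0  1  2  3  4  5  6  7  8  9 10 11 12 13 14 15 16 17 18 19 20 21 22
G :  0  0  1  1  2  0  0  1  1  2  0  0  1  1  2  0  0  1  1  2  0  0  1
G_B(22) = 1.
Combined Grundy value = 0 ⊕ 1 = 1.

1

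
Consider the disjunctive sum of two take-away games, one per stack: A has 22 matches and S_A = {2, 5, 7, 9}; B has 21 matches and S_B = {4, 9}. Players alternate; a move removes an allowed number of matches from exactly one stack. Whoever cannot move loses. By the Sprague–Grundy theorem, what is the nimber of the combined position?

3

Stack A, S = {2, 5, 7, 9}:
n :  0  1  2  3  4  5  6  7  8  9 10 11 12 13 14 15 16 17 18 19 20 21 22
G :  0  0  1  1  0  2  1  3  2  2  3  3  0  4  1  0  0  1  1  2  2  3  3
G_A(22) = 3.
Stack B, S = {4, 9}:
G(0) = 0
G(1) = mex{} = 0
G(2) = mex{} = 0
G(3) = mex{} = 0
G(4) = mex{0} = 1
G(5) = mex{0} = 1
G(6) = mex{0} = 1
G(7) = mex{0} = 1
G(8) = mex{1} = 0
G(9) = mex{1,0} = 2
G(10) = mex{1,0} = 2
G(11) = mex{1,0} = 2
G(12) = mex{0,0} = 1
G(13) = mex{2,1} = 0
G(14) = mex{2,1} = 0
G(15) = mex{2,1} = 0
G(16) = mex{1,1} = 0
G(17) = mex{0,0} = 1
G(18) = mex{0,2} = 1
G(19) = mex{0,2} = 1
G(20) = mex{0,2} = 1
G(21) = mex{1,1} = 0
G_B(21) = 0.
Combined Grundy value = 3 ⊕ 0 = 3.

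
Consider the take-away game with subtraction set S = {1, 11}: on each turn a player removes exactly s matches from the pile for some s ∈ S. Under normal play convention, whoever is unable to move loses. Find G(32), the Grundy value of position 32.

n :  0  1  2  3  4  5  6  7  8  9 10 11 12 13 14 15 16 17 18 19 20 21 22 23 24 25 26 27 28 29 30 31 32
G :  0  1  0  1  0  1  0  1  0  1  0  1  0  1  0  1  0  1  0  1  0  1  0  1  0  1  0  1  0  1  0  1  0

0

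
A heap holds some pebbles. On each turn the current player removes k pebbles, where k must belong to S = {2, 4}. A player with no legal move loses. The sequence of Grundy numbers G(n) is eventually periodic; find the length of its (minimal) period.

6

n :  0  1  2  3  4  5  6  7  8  9 10 11 12 13 14
G :  0  0  1  1  2  2  0  0  1  1  2  2  0  0  1
G(n+6) = G(n) holds for n = 0,…,3 (a full window of length max(S) = 4), so the sequence is purely periodic with period 6.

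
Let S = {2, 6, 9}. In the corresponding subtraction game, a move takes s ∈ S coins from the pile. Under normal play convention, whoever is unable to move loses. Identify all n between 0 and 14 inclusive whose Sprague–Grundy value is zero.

0, 1, 4, 5, 8, 12

n :  0  1  2  3  4  5  6  7  8  9 10 11 12 13 14
G :  0  0  1  1  0  0  1  1  0  2  1  3  0  2  1
P-positions are exactly the n with G(n) = 0.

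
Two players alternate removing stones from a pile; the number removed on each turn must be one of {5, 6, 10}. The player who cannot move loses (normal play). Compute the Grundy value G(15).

n :  0  1  2  3  4  5  6  7  8  9 10 11 12 13 14 15
G :  0  0  0  0  0  1  1  1  1  1  2  2  2  2  2  0

0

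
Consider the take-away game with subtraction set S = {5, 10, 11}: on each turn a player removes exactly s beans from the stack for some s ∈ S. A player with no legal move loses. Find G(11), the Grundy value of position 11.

2

n :  0  1  2  3  4  5  6  7  8  9 10 11
G :  0  0  0  0  0  1  1  1  1  1  2  2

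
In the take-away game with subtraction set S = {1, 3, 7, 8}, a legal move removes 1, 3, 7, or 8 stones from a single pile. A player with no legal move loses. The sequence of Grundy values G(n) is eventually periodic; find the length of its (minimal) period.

15

G(0) = 0
G(1) = mex{0} = 1
G(2) = mex{1} = 0
G(3) = mex{0,0} = 1
G(4) = mex{1,1} = 0
G(5) = mex{0,0} = 1
G(6) = mex{1,1} = 0
G(7) = mex{0,0,0} = 1
G(8) = mex{1,1,1,0} = 2
G(9) = mex{2,0,0,1} = 3
G(10) = mex{3,1,1,0} = 2
G(11) = mex{2,2,0,1} = 3
G(12) = mex{3,3,1,0} = 2
G(13) = mex{2,2,0,1} = 3
G(14) = mex{3,3,1,0} = 2
G(15) = mex{2,2,2,1} = 0
G(16) = mex{0,3,3,2} = 1
G(17) = mex{1,2,2,3} = 0
G(18) = mex{0,0,3,2} = 1
G(19) = mex{1,1,2,3} = 0
G(20) = mex{0,0,3,2} = 1
G(21) = mex{1,1,2,3} = 0
G(22) = mex{0,0,0,2} = 1
G(23) = mex{1,1,1,0} = 2
G(24) = mex{2,0,0,1} = 3
G(25) = mex{3,1,1,0} = 2
G(26) = mex{2,2,0,1} = 3
G(27) = mex{3,3,1,0} = 2
G(28) = mex{2,2,0,1} = 3
G(29) = mex{3,3,1,0} = 2
G(30) = mex{2,2,2,1} = 0
G(31) = mex{0,3,3,2} = 1
G(n+15) = G(n) holds for n = 0,…,7 (a full window of length max(S) = 8), so the sequence is purely periodic with period 15.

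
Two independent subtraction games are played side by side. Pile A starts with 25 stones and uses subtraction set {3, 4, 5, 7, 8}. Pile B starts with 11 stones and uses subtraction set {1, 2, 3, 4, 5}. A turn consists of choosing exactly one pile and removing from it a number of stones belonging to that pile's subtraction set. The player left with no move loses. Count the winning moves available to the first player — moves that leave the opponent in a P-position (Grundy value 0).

1

Pile A, S = {3, 4, 5, 7, 8}:
n :  0  1  2  3  4  5  6  7  8  9 10 11 12 13 14 15 16 17 18 19 20 21 22 23 24 25
G :  0  0  0  1  1  1  2  2  2  3  3  0  0  0  1  1  1  2  2  2  3  3  0  0  0  1
G_A(25) = 1.
Pile B, S = {1, 2, 3, 4, 5}:
n :  0  1  2  3  4  5  6  7  8  9 10 11
G :  0  1  2  3  4  5  0  1  2  3  4  5
G_B(11) = 5.
Combined Grundy value = 1 ⊕ 5 = 4.
A winning move leaves total XOR = 0, i.e. changes one component's Grundy value g to g ⊕ X where X is the current total.
Pile A: need g' = 1⊕4 = 5. Options: 25−3→G=0, 25−4→G=3, 25−5→G=3, 25−7→G=2, 25−8→G=2. Hits: 0.
Pile B: need g' = 5⊕4 = 1. Options: 11−1→G=4, 11−2→G=3, 11−3→G=2, 11−4→G=1, 11−5→G=0. Hits: 1.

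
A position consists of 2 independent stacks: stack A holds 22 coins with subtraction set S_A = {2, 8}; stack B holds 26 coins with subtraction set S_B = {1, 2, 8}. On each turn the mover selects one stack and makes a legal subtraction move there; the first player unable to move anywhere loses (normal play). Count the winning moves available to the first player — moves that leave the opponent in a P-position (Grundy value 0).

1

Stack A, S = {2, 8}:
n :  0  1  2  3  4  5  6  7  8  9 10 11 12 13 14 15 16 17 18 19 20 21 22
G :  0  0  1  1  0  0  1  1  2  2  0  0  1  1  0  0  1  1  2  2  0  0  1
G_A(22) = 1.
Stack B, S = {1, 2, 8}:
n :  0  1  2  3  4  5  6  7  8  9 10 11 12 13 14 15 16 17 18 19 20 21 22 23 24 25 26
G :  0  1  2  0  1  2  0  1  2  0  1  2  0  1  2  0  1  2  0  1  2  0  1  2  0  1  2
G_B(26) = 2.
Combined Grundy value = 1 ⊕ 2 = 3.
A winning move leaves total XOR = 0, i.e. changes one component's Grundy value g to g ⊕ X where X is the current total.
Stack A: need g' = 1⊕3 = 2. Options: 22−2→G=0, 22−8→G=0. Hits: 0.
Stack B: need g' = 2⊕3 = 1. Options: 26−1→G=1, 26−2→G=0, 26−8→G=0. Hits: 1.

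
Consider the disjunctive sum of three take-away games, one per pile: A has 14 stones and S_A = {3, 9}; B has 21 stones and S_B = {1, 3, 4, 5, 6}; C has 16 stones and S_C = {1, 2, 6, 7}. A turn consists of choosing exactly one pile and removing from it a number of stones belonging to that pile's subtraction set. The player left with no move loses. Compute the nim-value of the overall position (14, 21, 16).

Pile A, S = {3, 9}:
G(0) = 0
G(1) = mex{} = 0
G(2) = mex{} = 0
G(3) = mex{0} = 1
G(4) = mex{0} = 1
G(5) = mex{0} = 1
G(6) = mex{1} = 0
G(7) = mex{1} = 0
G(8) = mex{1} = 0
G(9) = mex{0,0} = 1
G(10) = mex{0,0} = 1
G(11) = mex{0,0} = 1
G(12) = mex{1,1} = 0
G(13) = mex{1,1} = 0
G(14) = mex{1,1} = 0
G_A(14) = 0.
Pile B, S = {1, 3, 4, 5, 6}:
G(0) = 0
G(1) = mex{0} = 1
G(2) = mex{1} = 0
G(3) = mex{0,0} = 1
G(4) = mex{1,1,0} = 2
G(5) = mex{2,0,1,0} = 3
G(6) = mex{3,1,0,1,0} = 2
G(7) = mex{2,2,1,0,1} = 3
G(8) = mex{3,3,2,1,0} = 4
G(9) = mex{4,2,3,2,1} = 0
G(10) = mex{0,3,2,3,2} = 1
G(11) = mex{1,4,3,2,3} = 0
G(12) = mex{0,0,4,3,2} = 1
G(13) = mex{1,1,0,4,3} = 2
G(14) = mex{2,0,1,0,4} = 3
G(15) = mex{3,1,0,1,0} = 2
G(16) = mex{2,2,1,0,1} = 3
G(17) = mex{3,3,2,1,0} = 4
G(18) = mex{4,2,3,2,1} = 0
G(19) = mex{0,3,2,3,2} = 1
G(20) = mex{1,4,3,2,3} = 0
G(21) = mex{0,0,4,3,2} = 1
G_B(21) = 1.
Pile C, S = {1, 2, 6, 7}:
G(0) = 0
G(1) = mex{0} = 1
G(2) = mex{1,0} = 2
G(3) = mex{2,1} = 0
G(4) = mex{0,2} = 1
G(5) = mex{1,0} = 2
G(6) = mex{2,1,0} = 3
G(7) = mex{3,2,1,0} = 4
G(8) = mex{4,3,2,1} = 0
G(9) = mex{0,4,0,2} = 1
G(10) = mex{1,0,1,0} = 2
G(11) = mex{2,1,2,1} = 0
G(12) = mex{0,2,3,2} = 1
G(13) = mex{1,0,4,3} = 2
G(14) = mex{2,1,0,4} = 3
G(15) = mex{3,2,1,0} = 4
G(16) = mex{4,3,2,1} = 0
G_C(16) = 0.
Combined Grundy value = 0 ⊕ 1 ⊕ 0 = 1.

1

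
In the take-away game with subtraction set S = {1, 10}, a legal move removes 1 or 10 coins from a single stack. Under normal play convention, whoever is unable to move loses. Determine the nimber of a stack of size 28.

G(0) = 0
G(1) = mex{0} = 1
G(2) = mex{1} = 0
G(3) = mex{0} = 1
G(4) = mex{1} = 0
G(5) = mex{0} = 1
G(6) = mex{1} = 0
G(7) = mex{0} = 1
G(8) = mex{1} = 0
G(9) = mex{0} = 1
G(10) = mex{1,0} = 2
G(11) = mex{2,1} = 0
G(12) = mex{0,0} = 1
G(13) = mex{1,1} = 0
G(14) = mex{0,0} = 1
G(15) = mex{1,1} = 0
G(16) = mex{0,0} = 1
G(17) = mex{1,1} = 0
G(18) = mex{0,0} = 1
G(19) = mex{1,1} = 0
G(20) = mex{0,2} = 1
G(21) = mex{1,0} = 2
G(22) = mex{2,1} = 0
G(23) = mex{0,0} = 1
G(24) = mex{1,1} = 0
G(25) = mex{0,0} = 1
G(26) = mex{1,1} = 0
G(27) = mex{0,0} = 1
G(28) = mex{1,1} = 0

0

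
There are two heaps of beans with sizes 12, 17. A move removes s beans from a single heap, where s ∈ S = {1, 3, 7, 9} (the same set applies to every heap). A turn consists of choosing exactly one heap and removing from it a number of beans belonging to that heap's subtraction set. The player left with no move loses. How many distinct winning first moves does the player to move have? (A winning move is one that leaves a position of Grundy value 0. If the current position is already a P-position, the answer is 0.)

8

All heaps use S = {1, 3, 7, 9}:
G(0) = 0
G(1) = mex{0} = 1
G(2) = mex{1} = 0
G(3) = mex{0,0} = 1
G(4) = mex{1,1} = 0
G(5) = mex{0,0} = 1
G(6) = mex{1,1} = 0
G(7) = mex{0,0,0} = 1
G(8) = mex{1,1,1} = 0
G(9) = mex{0,0,0,0} = 1
G(10) = mex{1,1,1,1} = 0
G(11) = mex{0,0,0,0} = 1
G(12) = mex{1,1,1,1} = 0
G(13) = mex{0,0,0,0} = 1
G(14) = mex{1,1,1,1} = 0
G(15) = mex{0,0,0,0} = 1
G(16) = mex{1,1,1,1} = 0
G(17) = mex{0,0,0,0} = 1
Heap A: G(12) = 0.
Heap B: G(17) = 1.
Combined Grundy value = 0 ⊕ 1 = 1.
A winning move leaves total XOR = 0, i.e. changes one component's Grundy value g to g ⊕ X where X is the current total.
Heap A: need g' = 0⊕1 = 1. Options: 12−1→G=1, 12−3→G=1, 12−7→G=1, 12−9→G=1. Hits: 4.
Heap B: need g' = 1⊕1 = 0. Options: 17−1→G=0, 17−3→G=0, 17−7→G=0, 17−9→G=0. Hits: 4.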